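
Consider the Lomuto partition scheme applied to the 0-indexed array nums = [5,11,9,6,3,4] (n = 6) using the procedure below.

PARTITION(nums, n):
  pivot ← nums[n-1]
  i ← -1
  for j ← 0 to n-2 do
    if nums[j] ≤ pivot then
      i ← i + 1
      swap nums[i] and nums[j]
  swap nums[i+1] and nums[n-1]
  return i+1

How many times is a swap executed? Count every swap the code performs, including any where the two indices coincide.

2

pivot = nums[5] = 4; i = -1
j=0: nums[0]=5 > 4 → no swap
j=1: nums[1]=11 > 4 → no swap
j=2: nums[2]=9 > 4 → no swap
j=3: nums[3]=6 > 4 → no swap
j=4: nums[4]=3 ≤ 4 → i=0, swap nums[0],nums[4] → [3,11,9,6,5,4]
final swap nums[1],nums[5] → [3,4,9,6,5,11]; return 1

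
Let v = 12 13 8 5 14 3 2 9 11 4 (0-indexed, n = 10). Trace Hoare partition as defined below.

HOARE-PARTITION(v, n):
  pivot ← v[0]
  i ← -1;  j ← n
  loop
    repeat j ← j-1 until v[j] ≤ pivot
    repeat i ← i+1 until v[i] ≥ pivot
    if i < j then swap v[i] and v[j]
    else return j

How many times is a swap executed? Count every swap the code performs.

3

pivot = v[0] = 12; i = -1, j = 10
j→9 (v[9]=4≤12), i→0 (v[0]=12≥12); i<j, swap → 4 13 8 5 14 3 2 9 11 12
j→8 (v[8]=11≤12), i→1 (v[1]=13≥12); i<j, swap → 4 11 8 5 14 3 2 9 13 12
j→7 (v[7]=9≤12), i→4 (v[4]=14≥12); i<j, swap → 4 11 8 5 9 3 2 14 13 12
j→6, i→7; i≥j, return j=6. v = 4 11 8 5 9 3 2 14 13 12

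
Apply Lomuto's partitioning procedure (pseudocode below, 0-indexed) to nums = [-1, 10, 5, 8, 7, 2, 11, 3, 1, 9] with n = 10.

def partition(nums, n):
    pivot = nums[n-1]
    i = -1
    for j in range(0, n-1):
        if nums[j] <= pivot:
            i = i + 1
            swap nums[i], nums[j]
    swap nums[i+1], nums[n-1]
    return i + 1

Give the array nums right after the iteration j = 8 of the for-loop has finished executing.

[-1, 5, 8, 7, 2, 3, 1, 10, 11, 9]

pivot = nums[9] = 9; i = -1
j=0: nums[0]=-1 ≤ 9 → i=0, swap nums[0],nums[0] (no change) → [-1, 10, 5, 8, 7, 2, 11, 3, 1, 9]
j=1: nums[1]=10 > 9 → no swap
j=2: nums[2]=5 ≤ 9 → i=1, swap nums[1],nums[2] → [-1, 5, 10, 8, 7, 2, 11, 3, 1, 9]
j=3: nums[3]=8 ≤ 9 → i=2, swap nums[2],nums[3] → [-1, 5, 8, 10, 7, 2, 11, 3, 1, 9]
j=4: nums[4]=7 ≤ 9 → i=3, swap nums[3],nums[4] → [-1, 5, 8, 7, 10, 2, 11, 3, 1, 9]
j=5: nums[5]=2 ≤ 9 → i=4, swap nums[4],nums[5] → [-1, 5, 8, 7, 2, 10, 11, 3, 1, 9]
j=6: nums[6]=11 > 9 → no swap
j=7: nums[7]=3 ≤ 9 → i=5, swap nums[5],nums[7] → [-1, 5, 8, 7, 2, 3, 11, 10, 1, 9]
j=8: nums[8]=1 ≤ 9 → i=6, swap nums[6],nums[8] → [-1, 5, 8, 7, 2, 3, 1, 10, 11, 9]
(after j=8) nums = [-1, 5, 8, 7, 2, 3, 1, 10, 11, 9]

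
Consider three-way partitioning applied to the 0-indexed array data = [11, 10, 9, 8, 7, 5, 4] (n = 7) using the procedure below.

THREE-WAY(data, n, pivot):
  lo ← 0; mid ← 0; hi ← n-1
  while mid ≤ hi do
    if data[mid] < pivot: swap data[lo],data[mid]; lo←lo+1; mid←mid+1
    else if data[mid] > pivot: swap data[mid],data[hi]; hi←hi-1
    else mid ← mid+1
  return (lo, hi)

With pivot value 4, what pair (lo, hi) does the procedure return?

pivot = 4; lo=0, mid=0, hi=6
data[mid]=11>4: swap data[0],data[6]; hi=5 → [4, 10, 9, 8, 7, 5, 11]
data[mid]=4=4: mid=1
data[mid]=10>4: swap data[1],data[5]; hi=4 → [4, 5, 9, 8, 7, 10, 11]
data[mid]=5>4: swap data[1],data[4]; hi=3 → [4, 7, 9, 8, 5, 10, 11]
data[mid]=7>4: swap data[1],data[3]; hi=2 → [4, 8, 9, 7, 5, 10, 11]
data[mid]=8>4: swap data[1],data[2]; hi=1 → [4, 9, 8, 7, 5, 10, 11]
data[mid]=9>4: swap data[1],data[1]; hi=0 → [4, 9, 8, 7, 5, 10, 11]
end: lo=0, hi=0; data = [4, 9, 8, 7, 5, 10, 11]

(0, 0)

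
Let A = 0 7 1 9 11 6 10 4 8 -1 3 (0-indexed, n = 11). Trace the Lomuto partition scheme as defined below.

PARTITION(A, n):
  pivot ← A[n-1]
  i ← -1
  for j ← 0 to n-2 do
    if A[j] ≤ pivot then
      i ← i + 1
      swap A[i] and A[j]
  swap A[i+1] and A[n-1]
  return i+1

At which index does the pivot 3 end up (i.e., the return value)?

3

pivot = A[10] = 3; i = -1
j=0: A[0]=0 ≤ 3 → i=0, swap A[0],A[0] (no change) → 0 7 1 9 11 6 10 4 8 -1 3
j=1: A[1]=7 > 3 → no swap
j=2: A[2]=1 ≤ 3 → i=1, swap A[1],A[2] → 0 1 7 9 11 6 10 4 8 -1 3
j=3: A[3]=9 > 3 → no swap
j=4: A[4]=11 > 3 → no swap
j=5: A[5]=6 > 3 → no swap
j=6: A[6]=10 > 3 → no swap
j=7: A[7]=4 > 3 → no swap
j=8: A[8]=8 > 3 → no swap
j=9: A[9]=-1 ≤ 3 → i=2, swap A[2],A[9] → 0 1 -1 9 11 6 10 4 8 7 3
final swap A[3],A[10] → 0 1 -1 3 11 6 10 4 8 7 9; return 3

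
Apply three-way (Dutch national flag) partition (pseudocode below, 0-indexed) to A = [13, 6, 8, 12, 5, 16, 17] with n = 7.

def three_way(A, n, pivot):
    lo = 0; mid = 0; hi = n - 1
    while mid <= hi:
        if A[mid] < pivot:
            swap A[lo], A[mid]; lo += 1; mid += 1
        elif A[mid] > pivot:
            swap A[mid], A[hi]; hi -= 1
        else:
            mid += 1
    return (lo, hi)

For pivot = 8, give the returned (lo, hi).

pivot = 8; lo=0, mid=0, hi=6
A[mid]=13>8: swap A[0],A[6]; hi=5 → [17, 6, 8, 12, 5, 16, 13]
A[mid]=17>8: swap A[0],A[5]; hi=4 → [16, 6, 8, 12, 5, 17, 13]
A[mid]=16>8: swap A[0],A[4]; hi=3 → [5, 6, 8, 12, 16, 17, 13]
A[mid]=5<8: swap A[0],A[0]; lo=1,mid=1 → [5, 6, 8, 12, 16, 17, 13]
A[mid]=6<8: swap A[1],A[1]; lo=2,mid=2 → [5, 6, 8, 12, 16, 17, 13]
A[mid]=8=8: mid=3
A[mid]=12>8: swap A[3],A[3]; hi=2 → [5, 6, 8, 12, 16, 17, 13]
end: lo=2, hi=2; A = [5, 6, 8, 12, 16, 17, 13]

(2, 2)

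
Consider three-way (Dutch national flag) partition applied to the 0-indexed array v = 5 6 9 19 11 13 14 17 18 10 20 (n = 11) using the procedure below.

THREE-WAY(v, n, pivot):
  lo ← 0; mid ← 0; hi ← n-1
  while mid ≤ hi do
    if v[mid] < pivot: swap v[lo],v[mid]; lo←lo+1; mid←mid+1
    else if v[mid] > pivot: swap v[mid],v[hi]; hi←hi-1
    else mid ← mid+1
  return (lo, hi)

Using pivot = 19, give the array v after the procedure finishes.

5 6 9 11 13 14 17 18 10 19 20

lo=0 mid=0 hi=10
5<19: swap(0,0), lo=1 mid=1 ⇒ 5 6 9 19 11 13 14 17 18 10 20
6<19: swap(1,1), lo=2 mid=2 ⇒ 5 6 9 19 11 13 14 17 18 10 20
9<19: swap(2,2), lo=3 mid=3 ⇒ 5 6 9 19 11 13 14 17 18 10 20
19=19: mid=4
11<19: swap(3,4), lo=4 mid=5 ⇒ 5 6 9 11 19 13 14 17 18 10 20
13<19: swap(4,5), lo=5 mid=6 ⇒ 5 6 9 11 13 19 14 17 18 10 20
14<19: swap(5,6), lo=6 mid=7 ⇒ 5 6 9 11 13 14 19 17 18 10 20
17<19: swap(6,7), lo=7 mid=8 ⇒ 5 6 9 11 13 14 17 19 18 10 20
18<19: swap(7,8), lo=8 mid=9 ⇒ 5 6 9 11 13 14 17 18 19 10 20
10<19: swap(8,9), lo=9 mid=10 ⇒ 5 6 9 11 13 14 17 18 10 19 20
20>19: swap(10,10), hi=9 ⇒ 5 6 9 11 13 14 17 18 10 19 20
done. lo=9 hi=9; v=5 6 9 11 13 14 17 18 10 19 20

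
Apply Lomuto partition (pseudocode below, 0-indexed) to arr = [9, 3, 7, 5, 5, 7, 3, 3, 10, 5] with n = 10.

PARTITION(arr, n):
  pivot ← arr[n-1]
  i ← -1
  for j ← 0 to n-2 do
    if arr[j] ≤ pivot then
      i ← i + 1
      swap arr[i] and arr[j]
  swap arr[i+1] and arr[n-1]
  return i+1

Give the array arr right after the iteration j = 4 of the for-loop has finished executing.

[3, 5, 5, 9, 7, 7, 3, 3, 10, 5]

pivot = arr[9] = 5; i = -1
j=0: arr[0]=9 > 5 → no swap
j=1: arr[1]=3 ≤ 5 → i=0, swap arr[0],arr[1] → [3, 9, 7, 5, 5, 7, 3, 3, 10, 5]
j=2: arr[2]=7 > 5 → no swap
j=3: arr[3]=5 ≤ 5 → i=1, swap arr[1],arr[3] → [3, 5, 7, 9, 5, 7, 3, 3, 10, 5]
j=4: arr[4]=5 ≤ 5 → i=2, swap arr[2],arr[4] → [3, 5, 5, 9, 7, 7, 3, 3, 10, 5]
(after j=4) arr = [3, 5, 5, 9, 7, 7, 3, 3, 10, 5]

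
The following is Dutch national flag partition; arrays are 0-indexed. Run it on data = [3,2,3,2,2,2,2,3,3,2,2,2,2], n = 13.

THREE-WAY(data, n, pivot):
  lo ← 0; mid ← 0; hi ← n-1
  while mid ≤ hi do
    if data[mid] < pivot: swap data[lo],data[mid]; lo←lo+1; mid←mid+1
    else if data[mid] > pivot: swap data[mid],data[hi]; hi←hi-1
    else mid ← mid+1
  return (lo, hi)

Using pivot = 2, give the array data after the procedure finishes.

lo=0 mid=0 hi=12
3>2: swap(0,12), hi=11 ⇒ [2,2,3,2,2,2,2,3,3,2,2,2,3]
2=2: mid=1
2=2: mid=2
3>2: swap(2,11), hi=10 ⇒ [2,2,2,2,2,2,2,3,3,2,2,3,3]
2=2: mid=3
2=2: mid=4
2=2: mid=5
2=2: mid=6
2=2: mid=7
3>2: swap(7,10), hi=9 ⇒ [2,2,2,2,2,2,2,2,3,2,3,3,3]
2=2: mid=8
3>2: swap(8,9), hi=8 ⇒ [2,2,2,2,2,2,2,2,2,3,3,3,3]
2=2: mid=9
done. lo=0 hi=8; data=[2,2,2,2,2,2,2,2,2,3,3,3,3]

[2,2,2,2,2,2,2,2,2,3,3,3,3]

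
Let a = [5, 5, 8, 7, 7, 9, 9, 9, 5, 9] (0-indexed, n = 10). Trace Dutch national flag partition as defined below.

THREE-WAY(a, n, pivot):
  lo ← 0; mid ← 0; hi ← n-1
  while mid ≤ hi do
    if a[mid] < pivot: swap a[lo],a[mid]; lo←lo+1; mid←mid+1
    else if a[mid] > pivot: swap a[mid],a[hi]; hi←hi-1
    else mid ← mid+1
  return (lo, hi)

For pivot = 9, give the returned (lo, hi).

(6, 9)

pivot = 9; lo=0, mid=0, hi=9
a[mid]=5<9: swap a[0],a[0]; lo=1,mid=1 → [5, 5, 8, 7, 7, 9, 9, 9, 5, 9]
a[mid]=5<9: swap a[1],a[1]; lo=2,mid=2 → [5, 5, 8, 7, 7, 9, 9, 9, 5, 9]
a[mid]=8<9: swap a[2],a[2]; lo=3,mid=3 → [5, 5, 8, 7, 7, 9, 9, 9, 5, 9]
a[mid]=7<9: swap a[3],a[3]; lo=4,mid=4 → [5, 5, 8, 7, 7, 9, 9, 9, 5, 9]
a[mid]=7<9: swap a[4],a[4]; lo=5,mid=5 → [5, 5, 8, 7, 7, 9, 9, 9, 5, 9]
a[mid]=9=9: mid=6
a[mid]=9=9: mid=7
a[mid]=9=9: mid=8
a[mid]=5<9: swap a[5],a[8]; lo=6,mid=9 → [5, 5, 8, 7, 7, 5, 9, 9, 9, 9]
a[mid]=9=9: mid=10
end: lo=6, hi=9; a = [5, 5, 8, 7, 7, 5, 9, 9, 9, 9]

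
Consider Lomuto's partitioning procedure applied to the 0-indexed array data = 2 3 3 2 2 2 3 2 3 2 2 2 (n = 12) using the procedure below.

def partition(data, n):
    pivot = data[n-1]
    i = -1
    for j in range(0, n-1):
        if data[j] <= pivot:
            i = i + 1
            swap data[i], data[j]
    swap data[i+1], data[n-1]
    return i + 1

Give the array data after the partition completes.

pivot = data[11] = 2; i = -1
j=0: data[0]=2 ≤ 2 → i=0, swap data[0],data[0] (no change) → 2 3 3 2 2 2 3 2 3 2 2 2
j=1: data[1]=3 > 2 → no swap
j=2: data[2]=3 > 2 → no swap
j=3: data[3]=2 ≤ 2 → i=1, swap data[1],data[3] → 2 2 3 3 2 2 3 2 3 2 2 2
j=4: data[4]=2 ≤ 2 → i=2, swap data[2],data[4] → 2 2 2 3 3 2 3 2 3 2 2 2
j=5: data[5]=2 ≤ 2 → i=3, swap data[3],data[5] → 2 2 2 2 3 3 3 2 3 2 2 2
j=6: data[6]=3 > 2 → no swap
j=7: data[7]=2 ≤ 2 → i=4, swap data[4],data[7] → 2 2 2 2 2 3 3 3 3 2 2 2
j=8: data[8]=3 > 2 → no swap
j=9: data[9]=2 ≤ 2 → i=5, swap data[5],data[9] → 2 2 2 2 2 2 3 3 3 3 2 2
j=10: data[10]=2 ≤ 2 → i=6, swap data[6],data[10] → 2 2 2 2 2 2 2 3 3 3 3 2
final swap data[7],data[11] → 2 2 2 2 2 2 2 2 3 3 3 3; return 7

2 2 2 2 2 2 2 2 3 3 3 3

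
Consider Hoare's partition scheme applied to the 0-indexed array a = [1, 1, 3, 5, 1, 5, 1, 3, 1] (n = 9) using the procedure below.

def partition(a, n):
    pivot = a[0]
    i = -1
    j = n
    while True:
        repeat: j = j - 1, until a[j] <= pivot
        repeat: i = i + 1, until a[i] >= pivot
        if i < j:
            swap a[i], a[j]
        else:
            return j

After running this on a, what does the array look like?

[1, 1, 1, 5, 3, 5, 1, 3, 1]

pivot=1
j stops at 8 (1), i stops at 0 (1); swap ⇒ [1, 1, 3, 5, 1, 5, 1, 3, 1]
j stops at 6 (1), i stops at 1 (1); swap ⇒ [1, 1, 3, 5, 1, 5, 1, 3, 1]
j stops at 4 (1), i stops at 2 (3); swap ⇒ [1, 1, 1, 5, 3, 5, 1, 3, 1]
j stops at 2, i stops at 3; i≥j ⇒ return 2. a=[1, 1, 1, 5, 3, 5, 1, 3, 1]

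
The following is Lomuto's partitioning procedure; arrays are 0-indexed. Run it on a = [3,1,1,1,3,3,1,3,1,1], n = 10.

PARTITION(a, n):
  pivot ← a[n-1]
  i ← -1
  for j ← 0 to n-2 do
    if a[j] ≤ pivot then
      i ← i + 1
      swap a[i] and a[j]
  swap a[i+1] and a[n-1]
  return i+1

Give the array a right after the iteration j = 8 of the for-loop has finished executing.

pivot = a[9] = 1; i = -1
j=0: a[0]=3 > 1 → no swap
j=1: a[1]=1 ≤ 1 → i=0, swap a[0],a[1] → [1,3,1,1,3,3,1,3,1,1]
j=2: a[2]=1 ≤ 1 → i=1, swap a[1],a[2] → [1,1,3,1,3,3,1,3,1,1]
j=3: a[3]=1 ≤ 1 → i=2, swap a[2],a[3] → [1,1,1,3,3,3,1,3,1,1]
j=4: a[4]=3 > 1 → no swap
j=5: a[5]=3 > 1 → no swap
j=6: a[6]=1 ≤ 1 → i=3, swap a[3],a[6] → [1,1,1,1,3,3,3,3,1,1]
j=7: a[7]=3 > 1 → no swap
j=8: a[8]=1 ≤ 1 → i=4, swap a[4],a[8] → [1,1,1,1,1,3,3,3,3,1]
(after j=8) a = [1,1,1,1,1,3,3,3,3,1]

[1,1,1,1,1,3,3,3,3,1]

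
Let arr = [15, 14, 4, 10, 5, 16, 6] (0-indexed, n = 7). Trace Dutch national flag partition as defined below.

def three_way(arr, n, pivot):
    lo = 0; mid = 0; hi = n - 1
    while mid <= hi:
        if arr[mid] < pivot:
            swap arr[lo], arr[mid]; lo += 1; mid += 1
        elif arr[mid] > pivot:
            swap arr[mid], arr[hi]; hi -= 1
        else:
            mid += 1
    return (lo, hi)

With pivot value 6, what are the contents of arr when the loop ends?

[5, 4, 6, 10, 16, 14, 15]

pivot = 6; lo=0, mid=0, hi=6
arr[mid]=15>6: swap arr[0],arr[6]; hi=5 → [6, 14, 4, 10, 5, 16, 15]
arr[mid]=6=6: mid=1
arr[mid]=14>6: swap arr[1],arr[5]; hi=4 → [6, 16, 4, 10, 5, 14, 15]
arr[mid]=16>6: swap arr[1],arr[4]; hi=3 → [6, 5, 4, 10, 16, 14, 15]
arr[mid]=5<6: swap arr[0],arr[1]; lo=1,mid=2 → [5, 6, 4, 10, 16, 14, 15]
arr[mid]=4<6: swap arr[1],arr[2]; lo=2,mid=3 → [5, 4, 6, 10, 16, 14, 15]
arr[mid]=10>6: swap arr[3],arr[3]; hi=2 → [5, 4, 6, 10, 16, 14, 15]
end: lo=2, hi=2; arr = [5, 4, 6, 10, 16, 14, 15]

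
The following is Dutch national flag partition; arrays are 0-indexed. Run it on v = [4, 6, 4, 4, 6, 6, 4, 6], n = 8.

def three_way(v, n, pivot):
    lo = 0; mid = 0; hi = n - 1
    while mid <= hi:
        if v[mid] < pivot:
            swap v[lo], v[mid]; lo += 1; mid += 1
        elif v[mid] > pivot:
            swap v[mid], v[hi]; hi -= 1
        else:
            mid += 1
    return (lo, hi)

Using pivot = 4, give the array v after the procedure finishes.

[4, 4, 4, 4, 6, 6, 6, 6]

lo=0 mid=0 hi=7
4=4: mid=1
6>4: swap(1,7), hi=6 ⇒ [4, 6, 4, 4, 6, 6, 4, 6]
6>4: swap(1,6), hi=5 ⇒ [4, 4, 4, 4, 6, 6, 6, 6]
4=4: mid=2
4=4: mid=3
4=4: mid=4
6>4: swap(4,5), hi=4 ⇒ [4, 4, 4, 4, 6, 6, 6, 6]
6>4: swap(4,4), hi=3 ⇒ [4, 4, 4, 4, 6, 6, 6, 6]
done. lo=0 hi=3; v=[4, 4, 4, 4, 6, 6, 6, 6]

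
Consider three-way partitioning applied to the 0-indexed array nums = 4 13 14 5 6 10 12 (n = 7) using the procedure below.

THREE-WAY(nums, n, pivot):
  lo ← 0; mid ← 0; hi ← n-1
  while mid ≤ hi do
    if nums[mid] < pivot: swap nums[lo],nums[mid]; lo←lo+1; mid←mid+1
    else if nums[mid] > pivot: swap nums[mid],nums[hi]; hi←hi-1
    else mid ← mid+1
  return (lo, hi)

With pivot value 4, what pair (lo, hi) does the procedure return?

pivot = 4; lo=0, mid=0, hi=6
nums[mid]=4=4: mid=1
nums[mid]=13>4: swap nums[1],nums[6]; hi=5 → 4 12 14 5 6 10 13
nums[mid]=12>4: swap nums[1],nums[5]; hi=4 → 4 10 14 5 6 12 13
nums[mid]=10>4: swap nums[1],nums[4]; hi=3 → 4 6 14 5 10 12 13
nums[mid]=6>4: swap nums[1],nums[3]; hi=2 → 4 5 14 6 10 12 13
nums[mid]=5>4: swap nums[1],nums[2]; hi=1 → 4 14 5 6 10 12 13
nums[mid]=14>4: swap nums[1],nums[1]; hi=0 → 4 14 5 6 10 12 13
end: lo=0, hi=0; nums = 4 14 5 6 10 12 13

(0, 0)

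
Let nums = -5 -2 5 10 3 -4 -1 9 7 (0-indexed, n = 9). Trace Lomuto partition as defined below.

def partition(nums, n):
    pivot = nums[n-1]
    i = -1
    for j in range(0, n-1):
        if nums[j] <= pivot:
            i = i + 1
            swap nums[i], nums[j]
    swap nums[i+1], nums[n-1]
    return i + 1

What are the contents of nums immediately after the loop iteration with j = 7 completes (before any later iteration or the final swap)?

pivot=7, i=-1
j=0: -5≤7, i=0, swap(0,0) ⇒ -5 -2 5 10 3 -4 -1 9 7
j=1: -2≤7, i=1, swap(1,1) ⇒ -5 -2 5 10 3 -4 -1 9 7
j=2: 5≤7, i=2, swap(2,2) ⇒ -5 -2 5 10 3 -4 -1 9 7
j=3: 10>7, skip
j=4: 3≤7, i=3, swap(3,4) ⇒ -5 -2 5 3 10 -4 -1 9 7
j=5: -4≤7, i=4, swap(4,5) ⇒ -5 -2 5 3 -4 10 -1 9 7
j=6: -1≤7, i=5, swap(5,6) ⇒ -5 -2 5 3 -4 -1 10 9 7
j=7: 9>7, skip
(after j=7) nums = -5 -2 5 3 -4 -1 10 9 7

-5 -2 5 3 -4 -1 10 9 7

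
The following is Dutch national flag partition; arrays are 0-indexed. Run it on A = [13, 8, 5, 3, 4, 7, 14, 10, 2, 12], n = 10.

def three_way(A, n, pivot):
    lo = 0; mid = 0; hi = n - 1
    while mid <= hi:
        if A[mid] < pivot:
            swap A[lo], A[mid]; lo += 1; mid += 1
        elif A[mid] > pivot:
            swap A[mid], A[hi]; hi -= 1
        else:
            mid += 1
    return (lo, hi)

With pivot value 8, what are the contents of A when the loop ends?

pivot = 8; lo=0, mid=0, hi=9
A[mid]=13>8: swap A[0],A[9]; hi=8 → [12, 8, 5, 3, 4, 7, 14, 10, 2, 13]
A[mid]=12>8: swap A[0],A[8]; hi=7 → [2, 8, 5, 3, 4, 7, 14, 10, 12, 13]
A[mid]=2<8: swap A[0],A[0]; lo=1,mid=1 → [2, 8, 5, 3, 4, 7, 14, 10, 12, 13]
A[mid]=8=8: mid=2
A[mid]=5<8: swap A[1],A[2]; lo=2,mid=3 → [2, 5, 8, 3, 4, 7, 14, 10, 12, 13]
A[mid]=3<8: swap A[2],A[3]; lo=3,mid=4 → [2, 5, 3, 8, 4, 7, 14, 10, 12, 13]
A[mid]=4<8: swap A[3],A[4]; lo=4,mid=5 → [2, 5, 3, 4, 8, 7, 14, 10, 12, 13]
A[mid]=7<8: swap A[4],A[5]; lo=5,mid=6 → [2, 5, 3, 4, 7, 8, 14, 10, 12, 13]
A[mid]=14>8: swap A[6],A[7]; hi=6 → [2, 5, 3, 4, 7, 8, 10, 14, 12, 13]
A[mid]=10>8: swap A[6],A[6]; hi=5 → [2, 5, 3, 4, 7, 8, 10, 14, 12, 13]
end: lo=5, hi=5; A = [2, 5, 3, 4, 7, 8, 10, 14, 12, 13]

[2, 5, 3, 4, 7, 8, 10, 14, 12, 13]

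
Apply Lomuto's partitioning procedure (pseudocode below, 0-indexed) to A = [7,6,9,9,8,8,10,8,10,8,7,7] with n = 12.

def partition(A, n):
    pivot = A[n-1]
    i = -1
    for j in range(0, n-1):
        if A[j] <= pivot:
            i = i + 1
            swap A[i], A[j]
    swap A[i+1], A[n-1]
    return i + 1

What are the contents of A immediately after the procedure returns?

pivot=7, i=-1
j=0: 7≤7, i=0, swap(0,0) ⇒ [7,6,9,9,8,8,10,8,10,8,7,7]
j=1: 6≤7, i=1, swap(1,1) ⇒ [7,6,9,9,8,8,10,8,10,8,7,7]
j=2: 9>7, skip
j=3: 9>7, skip
j=4: 8>7, skip
j=5: 8>7, skip
j=6: 10>7, skip
j=7: 8>7, skip
j=8: 10>7, skip
j=9: 8>7, skip
j=10: 7≤7, i=2, swap(2,10) ⇒ [7,6,7,9,8,8,10,8,10,8,9,7]
swap(3,11) ⇒ [7,6,7,7,8,8,10,8,10,8,9,9]; return 3

[7,6,7,7,8,8,10,8,10,8,9,9]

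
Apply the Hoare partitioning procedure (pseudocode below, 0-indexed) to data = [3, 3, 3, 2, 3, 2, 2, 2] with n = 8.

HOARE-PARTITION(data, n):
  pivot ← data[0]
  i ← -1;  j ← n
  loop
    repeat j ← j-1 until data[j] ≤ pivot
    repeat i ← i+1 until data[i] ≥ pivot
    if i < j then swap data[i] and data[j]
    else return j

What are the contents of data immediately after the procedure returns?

[2, 2, 2, 2, 3, 3, 3, 3]

pivot = data[0] = 3; i = -1, j = 8
j→7 (data[7]=2≤3), i→0 (data[0]=3≥3); i<j, swap → [2, 3, 3, 2, 3, 2, 2, 3]
j→6 (data[6]=2≤3), i→1 (data[1]=3≥3); i<j, swap → [2, 2, 3, 2, 3, 2, 3, 3]
j→5 (data[5]=2≤3), i→2 (data[2]=3≥3); i<j, swap → [2, 2, 2, 2, 3, 3, 3, 3]
j→4, i→4; i≥j, return j=4. data = [2, 2, 2, 2, 3, 3, 3, 3]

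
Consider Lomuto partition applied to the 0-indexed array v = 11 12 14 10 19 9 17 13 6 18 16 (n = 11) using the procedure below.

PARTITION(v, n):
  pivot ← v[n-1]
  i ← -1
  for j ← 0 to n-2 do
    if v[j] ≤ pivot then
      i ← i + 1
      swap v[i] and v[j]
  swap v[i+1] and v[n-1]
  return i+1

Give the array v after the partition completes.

pivot = v[10] = 16; i = -1
j=0: v[0]=11 ≤ 16 → i=0, swap v[0],v[0] (no change) → 11 12 14 10 19 9 17 13 6 18 16
j=1: v[1]=12 ≤ 16 → i=1, swap v[1],v[1] (no change) → 11 12 14 10 19 9 17 13 6 18 16
j=2: v[2]=14 ≤ 16 → i=2, swap v[2],v[2] (no change) → 11 12 14 10 19 9 17 13 6 18 16
j=3: v[3]=10 ≤ 16 → i=3, swap v[3],v[3] (no change) → 11 12 14 10 19 9 17 13 6 18 16
j=4: v[4]=19 > 16 → no swap
j=5: v[5]=9 ≤ 16 → i=4, swap v[4],v[5] → 11 12 14 10 9 19 17 13 6 18 16
j=6: v[6]=17 > 16 → no swap
j=7: v[7]=13 ≤ 16 → i=5, swap v[5],v[7] → 11 12 14 10 9 13 17 19 6 18 16
j=8: v[8]=6 ≤ 16 → i=6, swap v[6],v[8] → 11 12 14 10 9 13 6 19 17 18 16
j=9: v[9]=18 > 16 → no swap
final swap v[7],v[10] → 11 12 14 10 9 13 6 16 17 18 19; return 7

11 12 14 10 9 13 6 16 17 18 19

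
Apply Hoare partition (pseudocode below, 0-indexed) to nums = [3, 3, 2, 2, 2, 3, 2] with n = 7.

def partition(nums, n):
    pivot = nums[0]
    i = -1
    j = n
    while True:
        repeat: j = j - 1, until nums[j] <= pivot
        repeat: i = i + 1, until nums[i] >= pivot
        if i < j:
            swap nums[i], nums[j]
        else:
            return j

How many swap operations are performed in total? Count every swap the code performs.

pivot = nums[0] = 3; i = -1, j = 7
j→6 (nums[6]=2≤3), i→0 (nums[0]=3≥3); i<j, swap → [2, 3, 2, 2, 2, 3, 3]
j→5 (nums[5]=3≤3), i→1 (nums[1]=3≥3); i<j, swap → [2, 3, 2, 2, 2, 3, 3]
j→4, i→5; i≥j, return j=4. nums = [2, 3, 2, 2, 2, 3, 3]

2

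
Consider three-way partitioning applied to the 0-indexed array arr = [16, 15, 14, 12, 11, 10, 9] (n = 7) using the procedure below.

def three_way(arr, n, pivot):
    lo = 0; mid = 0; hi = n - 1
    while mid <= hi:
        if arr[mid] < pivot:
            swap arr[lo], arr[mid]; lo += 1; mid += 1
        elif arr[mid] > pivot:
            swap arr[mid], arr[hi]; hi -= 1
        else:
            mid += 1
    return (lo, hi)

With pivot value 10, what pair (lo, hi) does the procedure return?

(1, 1)

lo=0 mid=0 hi=6
16>10: swap(0,6), hi=5 ⇒ [9, 15, 14, 12, 11, 10, 16]
9<10: swap(0,0), lo=1 mid=1 ⇒ [9, 15, 14, 12, 11, 10, 16]
15>10: swap(1,5), hi=4 ⇒ [9, 10, 14, 12, 11, 15, 16]
10=10: mid=2
14>10: swap(2,4), hi=3 ⇒ [9, 10, 11, 12, 14, 15, 16]
11>10: swap(2,3), hi=2 ⇒ [9, 10, 12, 11, 14, 15, 16]
12>10: swap(2,2), hi=1 ⇒ [9, 10, 12, 11, 14, 15, 16]
done. lo=1 hi=1; arr=[9, 10, 12, 11, 14, 15, 16]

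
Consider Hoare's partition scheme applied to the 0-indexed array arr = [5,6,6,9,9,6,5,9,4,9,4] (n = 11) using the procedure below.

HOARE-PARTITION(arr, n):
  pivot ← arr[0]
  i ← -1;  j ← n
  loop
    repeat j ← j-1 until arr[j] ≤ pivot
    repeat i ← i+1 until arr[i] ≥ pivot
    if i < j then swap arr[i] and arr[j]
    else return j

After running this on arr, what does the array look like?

[4,4,5,9,9,6,6,9,6,9,5]

pivot=5
j stops at 10 (4), i stops at 0 (5); swap ⇒ [4,6,6,9,9,6,5,9,4,9,5]
j stops at 8 (4), i stops at 1 (6); swap ⇒ [4,4,6,9,9,6,5,9,6,9,5]
j stops at 6 (5), i stops at 2 (6); swap ⇒ [4,4,5,9,9,6,6,9,6,9,5]
j stops at 2, i stops at 3; i≥j ⇒ return 2. arr=[4,4,5,9,9,6,6,9,6,9,5]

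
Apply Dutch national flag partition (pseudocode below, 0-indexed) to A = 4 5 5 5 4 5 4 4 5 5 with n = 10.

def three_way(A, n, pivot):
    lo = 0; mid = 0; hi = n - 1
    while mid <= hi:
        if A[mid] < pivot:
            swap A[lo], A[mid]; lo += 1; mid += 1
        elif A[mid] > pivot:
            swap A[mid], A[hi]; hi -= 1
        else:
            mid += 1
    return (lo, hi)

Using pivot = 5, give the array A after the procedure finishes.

pivot = 5; lo=0, mid=0, hi=9
A[mid]=4<5: swap A[0],A[0]; lo=1,mid=1 → 4 5 5 5 4 5 4 4 5 5
A[mid]=5=5: mid=2
A[mid]=5=5: mid=3
A[mid]=5=5: mid=4
A[mid]=4<5: swap A[1],A[4]; lo=2,mid=5 → 4 4 5 5 5 5 4 4 5 5
A[mid]=5=5: mid=6
A[mid]=4<5: swap A[2],A[6]; lo=3,mid=7 → 4 4 4 5 5 5 5 4 5 5
A[mid]=4<5: swap A[3],A[7]; lo=4,mid=8 → 4 4 4 4 5 5 5 5 5 5
A[mid]=5=5: mid=9
A[mid]=5=5: mid=10
end: lo=4, hi=9; A = 4 4 4 4 5 5 5 5 5 5

4 4 4 4 5 5 5 5 5 5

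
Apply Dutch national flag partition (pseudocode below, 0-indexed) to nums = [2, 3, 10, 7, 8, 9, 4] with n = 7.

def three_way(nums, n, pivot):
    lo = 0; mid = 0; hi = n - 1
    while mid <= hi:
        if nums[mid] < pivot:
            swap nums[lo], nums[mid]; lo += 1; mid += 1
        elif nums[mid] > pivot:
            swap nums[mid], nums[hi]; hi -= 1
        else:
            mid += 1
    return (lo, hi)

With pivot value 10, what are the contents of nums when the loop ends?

[2, 3, 7, 8, 9, 4, 10]

pivot = 10; lo=0, mid=0, hi=6
nums[mid]=2<10: swap nums[0],nums[0]; lo=1,mid=1 → [2, 3, 10, 7, 8, 9, 4]
nums[mid]=3<10: swap nums[1],nums[1]; lo=2,mid=2 → [2, 3, 10, 7, 8, 9, 4]
nums[mid]=10=10: mid=3
nums[mid]=7<10: swap nums[2],nums[3]; lo=3,mid=4 → [2, 3, 7, 10, 8, 9, 4]
nums[mid]=8<10: swap nums[3],nums[4]; lo=4,mid=5 → [2, 3, 7, 8, 10, 9, 4]
nums[mid]=9<10: swap nums[4],nums[5]; lo=5,mid=6 → [2, 3, 7, 8, 9, 10, 4]
nums[mid]=4<10: swap nums[5],nums[6]; lo=6,mid=7 → [2, 3, 7, 8, 9, 4, 10]
end: lo=6, hi=6; nums = [2, 3, 7, 8, 9, 4, 10]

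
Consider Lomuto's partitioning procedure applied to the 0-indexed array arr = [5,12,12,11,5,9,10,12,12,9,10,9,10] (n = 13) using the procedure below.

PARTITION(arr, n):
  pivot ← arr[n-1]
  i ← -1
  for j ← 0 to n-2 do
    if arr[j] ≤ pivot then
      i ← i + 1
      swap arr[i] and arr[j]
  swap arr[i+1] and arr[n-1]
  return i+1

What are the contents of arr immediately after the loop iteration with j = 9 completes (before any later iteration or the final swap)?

[5,5,9,10,9,12,11,12,12,12,10,9,10]

pivot = arr[12] = 10; i = -1
j=0: arr[0]=5 ≤ 10 → i=0, swap arr[0],arr[0] (no change) → [5,12,12,11,5,9,10,12,12,9,10,9,10]
j=1: arr[1]=12 > 10 → no swap
j=2: arr[2]=12 > 10 → no swap
j=3: arr[3]=11 > 10 → no swap
j=4: arr[4]=5 ≤ 10 → i=1, swap arr[1],arr[4] → [5,5,12,11,12,9,10,12,12,9,10,9,10]
j=5: arr[5]=9 ≤ 10 → i=2, swap arr[2],arr[5] → [5,5,9,11,12,12,10,12,12,9,10,9,10]
j=6: arr[6]=10 ≤ 10 → i=3, swap arr[3],arr[6] → [5,5,9,10,12,12,11,12,12,9,10,9,10]
j=7: arr[7]=12 > 10 → no swap
j=8: arr[8]=12 > 10 → no swap
j=9: arr[9]=9 ≤ 10 → i=4, swap arr[4],arr[9] → [5,5,9,10,9,12,11,12,12,12,10,9,10]
(after j=9) arr = [5,5,9,10,9,12,11,12,12,12,10,9,10]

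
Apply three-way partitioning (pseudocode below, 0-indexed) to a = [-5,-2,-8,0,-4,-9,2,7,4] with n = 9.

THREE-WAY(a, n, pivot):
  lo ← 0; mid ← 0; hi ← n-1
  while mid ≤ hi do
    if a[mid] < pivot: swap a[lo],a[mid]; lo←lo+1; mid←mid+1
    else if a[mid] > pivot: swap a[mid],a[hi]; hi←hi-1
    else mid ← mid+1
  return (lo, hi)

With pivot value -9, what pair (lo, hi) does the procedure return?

lo=0 mid=0 hi=8
-5>-9: swap(0,8), hi=7 ⇒ [4,-2,-8,0,-4,-9,2,7,-5]
4>-9: swap(0,7), hi=6 ⇒ [7,-2,-8,0,-4,-9,2,4,-5]
7>-9: swap(0,6), hi=5 ⇒ [2,-2,-8,0,-4,-9,7,4,-5]
2>-9: swap(0,5), hi=4 ⇒ [-9,-2,-8,0,-4,2,7,4,-5]
-9=-9: mid=1
-2>-9: swap(1,4), hi=3 ⇒ [-9,-4,-8,0,-2,2,7,4,-5]
-4>-9: swap(1,3), hi=2 ⇒ [-9,0,-8,-4,-2,2,7,4,-5]
0>-9: swap(1,2), hi=1 ⇒ [-9,-8,0,-4,-2,2,7,4,-5]
-8>-9: swap(1,1), hi=0 ⇒ [-9,-8,0,-4,-2,2,7,4,-5]
done. lo=0 hi=0; a=[-9,-8,0,-4,-2,2,7,4,-5]

(0, 0)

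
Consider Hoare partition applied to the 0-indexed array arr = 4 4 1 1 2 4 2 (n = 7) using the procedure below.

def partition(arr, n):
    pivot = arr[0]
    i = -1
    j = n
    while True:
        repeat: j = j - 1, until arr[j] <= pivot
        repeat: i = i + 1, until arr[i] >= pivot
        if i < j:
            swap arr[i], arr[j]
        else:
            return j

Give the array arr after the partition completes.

2 4 1 1 2 4 4

pivot = arr[0] = 4; i = -1, j = 7
j→6 (arr[6]=2≤4), i→0 (arr[0]=4≥4); i<j, swap → 2 4 1 1 2 4 4
j→5 (arr[5]=4≤4), i→1 (arr[1]=4≥4); i<j, swap → 2 4 1 1 2 4 4
j→4, i→5; i≥j, return j=4. arr = 2 4 1 1 2 4 4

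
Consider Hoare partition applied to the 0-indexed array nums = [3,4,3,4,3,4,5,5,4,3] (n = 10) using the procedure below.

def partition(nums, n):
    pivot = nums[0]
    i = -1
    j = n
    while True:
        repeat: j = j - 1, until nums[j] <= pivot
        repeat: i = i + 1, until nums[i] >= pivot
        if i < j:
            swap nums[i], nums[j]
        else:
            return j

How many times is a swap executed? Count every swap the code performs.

2

pivot = nums[0] = 3; i = -1, j = 10
j→9 (nums[9]=3≤3), i→0 (nums[0]=3≥3); i<j, swap → [3,4,3,4,3,4,5,5,4,3]
j→4 (nums[4]=3≤3), i→1 (nums[1]=4≥3); i<j, swap → [3,3,3,4,4,4,5,5,4,3]
j→2, i→2; i≥j, return j=2. nums = [3,3,3,4,4,4,5,5,4,3]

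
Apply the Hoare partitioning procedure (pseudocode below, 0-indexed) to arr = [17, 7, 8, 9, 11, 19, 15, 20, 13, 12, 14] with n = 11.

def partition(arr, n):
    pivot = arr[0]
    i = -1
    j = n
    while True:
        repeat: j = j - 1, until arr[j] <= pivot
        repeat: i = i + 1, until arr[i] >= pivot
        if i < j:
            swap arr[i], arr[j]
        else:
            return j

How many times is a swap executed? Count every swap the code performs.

pivot=17
j stops at 10 (14), i stops at 0 (17); swap ⇒ [14, 7, 8, 9, 11, 19, 15, 20, 13, 12, 17]
j stops at 9 (12), i stops at 5 (19); swap ⇒ [14, 7, 8, 9, 11, 12, 15, 20, 13, 19, 17]
j stops at 8 (13), i stops at 7 (20); swap ⇒ [14, 7, 8, 9, 11, 12, 15, 13, 20, 19, 17]
j stops at 7, i stops at 8; i≥j ⇒ return 7. arr=[14, 7, 8, 9, 11, 12, 15, 13, 20, 19, 17]

3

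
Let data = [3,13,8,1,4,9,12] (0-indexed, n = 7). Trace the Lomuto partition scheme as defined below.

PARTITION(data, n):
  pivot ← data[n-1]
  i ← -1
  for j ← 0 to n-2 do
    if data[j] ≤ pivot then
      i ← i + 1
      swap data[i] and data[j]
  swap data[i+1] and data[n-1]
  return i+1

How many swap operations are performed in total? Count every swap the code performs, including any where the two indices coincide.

pivot = data[6] = 12; i = -1
j=0: data[0]=3 ≤ 12 → i=0, swap data[0],data[0] (no change) → [3,13,8,1,4,9,12]
j=1: data[1]=13 > 12 → no swap
j=2: data[2]=8 ≤ 12 → i=1, swap data[1],data[2] → [3,8,13,1,4,9,12]
j=3: data[3]=1 ≤ 12 → i=2, swap data[2],data[3] → [3,8,1,13,4,9,12]
j=4: data[4]=4 ≤ 12 → i=3, swap data[3],data[4] → [3,8,1,4,13,9,12]
j=5: data[5]=9 ≤ 12 → i=4, swap data[4],data[5] → [3,8,1,4,9,13,12]
final swap data[5],data[6] → [3,8,1,4,9,12,13]; return 5

6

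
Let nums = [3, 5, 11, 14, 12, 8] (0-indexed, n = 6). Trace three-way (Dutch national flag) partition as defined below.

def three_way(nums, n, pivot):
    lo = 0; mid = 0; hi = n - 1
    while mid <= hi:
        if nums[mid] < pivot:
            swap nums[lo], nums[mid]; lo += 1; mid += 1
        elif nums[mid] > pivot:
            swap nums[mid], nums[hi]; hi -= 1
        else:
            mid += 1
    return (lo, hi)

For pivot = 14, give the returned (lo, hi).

pivot = 14; lo=0, mid=0, hi=5
nums[mid]=3<14: swap nums[0],nums[0]; lo=1,mid=1 → [3, 5, 11, 14, 12, 8]
nums[mid]=5<14: swap nums[1],nums[1]; lo=2,mid=2 → [3, 5, 11, 14, 12, 8]
nums[mid]=11<14: swap nums[2],nums[2]; lo=3,mid=3 → [3, 5, 11, 14, 12, 8]
nums[mid]=14=14: mid=4
nums[mid]=12<14: swap nums[3],nums[4]; lo=4,mid=5 → [3, 5, 11, 12, 14, 8]
nums[mid]=8<14: swap nums[4],nums[5]; lo=5,mid=6 → [3, 5, 11, 12, 8, 14]
end: lo=5, hi=5; nums = [3, 5, 11, 12, 8, 14]

(5, 5)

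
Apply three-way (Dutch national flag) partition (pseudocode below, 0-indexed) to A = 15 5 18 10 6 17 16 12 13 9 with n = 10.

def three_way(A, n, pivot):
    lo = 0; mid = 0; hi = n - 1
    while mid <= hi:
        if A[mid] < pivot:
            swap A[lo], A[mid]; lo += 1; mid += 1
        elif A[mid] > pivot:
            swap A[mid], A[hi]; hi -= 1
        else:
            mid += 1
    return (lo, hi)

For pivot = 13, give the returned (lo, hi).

pivot = 13; lo=0, mid=0, hi=9
A[mid]=15>13: swap A[0],A[9]; hi=8 → 9 5 18 10 6 17 16 12 13 15
A[mid]=9<13: swap A[0],A[0]; lo=1,mid=1 → 9 5 18 10 6 17 16 12 13 15
A[mid]=5<13: swap A[1],A[1]; lo=2,mid=2 → 9 5 18 10 6 17 16 12 13 15
A[mid]=18>13: swap A[2],A[8]; hi=7 → 9 5 13 10 6 17 16 12 18 15
A[mid]=13=13: mid=3
A[mid]=10<13: swap A[2],A[3]; lo=3,mid=4 → 9 5 10 13 6 17 16 12 18 15
A[mid]=6<13: swap A[3],A[4]; lo=4,mid=5 → 9 5 10 6 13 17 16 12 18 15
A[mid]=17>13: swap A[5],A[7]; hi=6 → 9 5 10 6 13 12 16 17 18 15
A[mid]=12<13: swap A[4],A[5]; lo=5,mid=6 → 9 5 10 6 12 13 16 17 18 15
A[mid]=16>13: swap A[6],A[6]; hi=5 → 9 5 10 6 12 13 16 17 18 15
end: lo=5, hi=5; A = 9 5 10 6 12 13 16 17 18 15

(5, 5)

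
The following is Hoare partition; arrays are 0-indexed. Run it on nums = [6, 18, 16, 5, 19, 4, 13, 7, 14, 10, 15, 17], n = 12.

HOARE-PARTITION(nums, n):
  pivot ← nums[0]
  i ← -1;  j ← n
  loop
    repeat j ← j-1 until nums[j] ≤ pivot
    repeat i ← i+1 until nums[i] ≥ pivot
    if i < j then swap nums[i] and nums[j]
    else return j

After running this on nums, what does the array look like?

pivot = nums[0] = 6; i = -1, j = 12
j→5 (nums[5]=4≤6), i→0 (nums[0]=6≥6); i<j, swap → [4, 18, 16, 5, 19, 6, 13, 7, 14, 10, 15, 17]
j→3 (nums[3]=5≤6), i→1 (nums[1]=18≥6); i<j, swap → [4, 5, 16, 18, 19, 6, 13, 7, 14, 10, 15, 17]
j→1, i→2; i≥j, return j=1. nums = [4, 5, 16, 18, 19, 6, 13, 7, 14, 10, 15, 17]

[4, 5, 16, 18, 19, 6, 13, 7, 14, 10, 15, 17]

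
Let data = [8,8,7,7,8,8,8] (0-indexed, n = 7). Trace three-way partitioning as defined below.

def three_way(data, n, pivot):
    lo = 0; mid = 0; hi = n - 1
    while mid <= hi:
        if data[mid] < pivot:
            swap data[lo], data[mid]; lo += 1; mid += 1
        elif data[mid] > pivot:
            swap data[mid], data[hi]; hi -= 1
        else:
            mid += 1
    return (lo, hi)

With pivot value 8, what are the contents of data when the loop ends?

[7,7,8,8,8,8,8]

pivot = 8; lo=0, mid=0, hi=6
data[mid]=8=8: mid=1
data[mid]=8=8: mid=2
data[mid]=7<8: swap data[0],data[2]; lo=1,mid=3 → [7,8,8,7,8,8,8]
data[mid]=7<8: swap data[1],data[3]; lo=2,mid=4 → [7,7,8,8,8,8,8]
data[mid]=8=8: mid=5
data[mid]=8=8: mid=6
data[mid]=8=8: mid=7
end: lo=2, hi=6; data = [7,7,8,8,8,8,8]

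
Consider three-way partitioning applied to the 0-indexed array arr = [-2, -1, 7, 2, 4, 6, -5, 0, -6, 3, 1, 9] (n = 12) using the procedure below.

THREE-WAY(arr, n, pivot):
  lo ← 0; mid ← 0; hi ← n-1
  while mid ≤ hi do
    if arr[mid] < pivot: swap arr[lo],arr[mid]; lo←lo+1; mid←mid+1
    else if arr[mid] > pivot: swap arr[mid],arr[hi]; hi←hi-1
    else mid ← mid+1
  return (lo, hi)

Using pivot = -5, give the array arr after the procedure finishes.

pivot = -5; lo=0, mid=0, hi=11
arr[mid]=-2>-5: swap arr[0],arr[11]; hi=10 → [9, -1, 7, 2, 4, 6, -5, 0, -6, 3, 1, -2]
arr[mid]=9>-5: swap arr[0],arr[10]; hi=9 → [1, -1, 7, 2, 4, 6, -5, 0, -6, 3, 9, -2]
arr[mid]=1>-5: swap arr[0],arr[9]; hi=8 → [3, -1, 7, 2, 4, 6, -5, 0, -6, 1, 9, -2]
arr[mid]=3>-5: swap arr[0],arr[8]; hi=7 → [-6, -1, 7, 2, 4, 6, -5, 0, 3, 1, 9, -2]
arr[mid]=-6<-5: swap arr[0],arr[0]; lo=1,mid=1 → [-6, -1, 7, 2, 4, 6, -5, 0, 3, 1, 9, -2]
arr[mid]=-1>-5: swap arr[1],arr[7]; hi=6 → [-6, 0, 7, 2, 4, 6, -5, -1, 3, 1, 9, -2]
arr[mid]=0>-5: swap arr[1],arr[6]; hi=5 → [-6, -5, 7, 2, 4, 6, 0, -1, 3, 1, 9, -2]
arr[mid]=-5=-5: mid=2
arr[mid]=7>-5: swap arr[2],arr[5]; hi=4 → [-6, -5, 6, 2, 4, 7, 0, -1, 3, 1, 9, -2]
arr[mid]=6>-5: swap arr[2],arr[4]; hi=3 → [-6, -5, 4, 2, 6, 7, 0, -1, 3, 1, 9, -2]
arr[mid]=4>-5: swap arr[2],arr[3]; hi=2 → [-6, -5, 2, 4, 6, 7, 0, -1, 3, 1, 9, -2]
arr[mid]=2>-5: swap arr[2],arr[2]; hi=1 → [-6, -5, 2, 4, 6, 7, 0, -1, 3, 1, 9, -2]
end: lo=1, hi=1; arr = [-6, -5, 2, 4, 6, 7, 0, -1, 3, 1, 9, -2]

[-6, -5, 2, 4, 6, 7, 0, -1, 3, 1, 9, -2]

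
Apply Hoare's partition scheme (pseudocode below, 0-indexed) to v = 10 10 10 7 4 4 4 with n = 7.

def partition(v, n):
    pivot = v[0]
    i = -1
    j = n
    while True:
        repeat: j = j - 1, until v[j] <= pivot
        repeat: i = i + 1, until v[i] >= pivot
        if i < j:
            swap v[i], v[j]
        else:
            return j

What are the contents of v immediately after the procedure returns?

4 4 4 7 10 10 10

pivot = v[0] = 10; i = -1, j = 7
j→6 (v[6]=4≤10), i→0 (v[0]=10≥10); i<j, swap → 4 10 10 7 4 4 10
j→5 (v[5]=4≤10), i→1 (v[1]=10≥10); i<j, swap → 4 4 10 7 4 10 10
j→4 (v[4]=4≤10), i→2 (v[2]=10≥10); i<j, swap → 4 4 4 7 10 10 10
j→3, i→4; i≥j, return j=3. v = 4 4 4 7 10 10 10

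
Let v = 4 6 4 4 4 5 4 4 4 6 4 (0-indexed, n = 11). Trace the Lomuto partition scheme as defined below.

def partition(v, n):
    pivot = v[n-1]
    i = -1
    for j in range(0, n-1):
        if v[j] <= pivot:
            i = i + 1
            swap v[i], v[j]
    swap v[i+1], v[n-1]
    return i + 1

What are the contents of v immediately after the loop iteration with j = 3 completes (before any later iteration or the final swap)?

4 4 4 6 4 5 4 4 4 6 4

pivot=4, i=-1
j=0: 4≤4, i=0, swap(0,0) ⇒ 4 6 4 4 4 5 4 4 4 6 4
j=1: 6>4, skip
j=2: 4≤4, i=1, swap(1,2) ⇒ 4 4 6 4 4 5 4 4 4 6 4
j=3: 4≤4, i=2, swap(2,3) ⇒ 4 4 4 6 4 5 4 4 4 6 4
(after j=3) v = 4 4 4 6 4 5 4 4 4 6 4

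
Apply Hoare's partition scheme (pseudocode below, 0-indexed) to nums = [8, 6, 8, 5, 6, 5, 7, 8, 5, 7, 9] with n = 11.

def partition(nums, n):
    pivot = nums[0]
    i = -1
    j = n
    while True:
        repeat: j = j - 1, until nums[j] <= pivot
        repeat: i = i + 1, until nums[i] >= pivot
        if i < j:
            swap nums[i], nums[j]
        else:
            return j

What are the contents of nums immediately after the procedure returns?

[7, 6, 5, 5, 6, 5, 7, 8, 8, 8, 9]

pivot = nums[0] = 8; i = -1, j = 11
j→9 (nums[9]=7≤8), i→0 (nums[0]=8≥8); i<j, swap → [7, 6, 8, 5, 6, 5, 7, 8, 5, 8, 9]
j→8 (nums[8]=5≤8), i→2 (nums[2]=8≥8); i<j, swap → [7, 6, 5, 5, 6, 5, 7, 8, 8, 8, 9]
j→7, i→7; i≥j, return j=7. nums = [7, 6, 5, 5, 6, 5, 7, 8, 8, 8, 9]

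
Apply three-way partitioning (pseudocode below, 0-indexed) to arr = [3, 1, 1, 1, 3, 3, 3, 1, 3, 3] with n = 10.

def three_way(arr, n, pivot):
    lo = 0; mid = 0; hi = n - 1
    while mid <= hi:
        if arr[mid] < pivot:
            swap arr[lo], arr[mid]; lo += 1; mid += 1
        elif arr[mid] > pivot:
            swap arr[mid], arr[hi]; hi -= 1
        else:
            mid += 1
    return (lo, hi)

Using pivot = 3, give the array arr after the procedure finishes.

pivot = 3; lo=0, mid=0, hi=9
arr[mid]=3=3: mid=1
arr[mid]=1<3: swap arr[0],arr[1]; lo=1,mid=2 → [1, 3, 1, 1, 3, 3, 3, 1, 3, 3]
arr[mid]=1<3: swap arr[1],arr[2]; lo=2,mid=3 → [1, 1, 3, 1, 3, 3, 3, 1, 3, 3]
arr[mid]=1<3: swap arr[2],arr[3]; lo=3,mid=4 → [1, 1, 1, 3, 3, 3, 3, 1, 3, 3]
arr[mid]=3=3: mid=5
arr[mid]=3=3: mid=6
arr[mid]=3=3: mid=7
arr[mid]=1<3: swap arr[3],arr[7]; lo=4,mid=8 → [1, 1, 1, 1, 3, 3, 3, 3, 3, 3]
arr[mid]=3=3: mid=9
arr[mid]=3=3: mid=10
end: lo=4, hi=9; arr = [1, 1, 1, 1, 3, 3, 3, 3, 3, 3]

[1, 1, 1, 1, 3, 3, 3, 3, 3, 3]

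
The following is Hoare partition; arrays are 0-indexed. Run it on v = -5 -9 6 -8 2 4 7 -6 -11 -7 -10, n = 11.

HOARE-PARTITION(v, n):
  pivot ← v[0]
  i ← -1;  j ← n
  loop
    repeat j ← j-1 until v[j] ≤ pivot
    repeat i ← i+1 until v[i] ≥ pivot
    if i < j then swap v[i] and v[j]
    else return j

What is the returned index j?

5

pivot=-5
j stops at 10 (-10), i stops at 0 (-5); swap ⇒ -10 -9 6 -8 2 4 7 -6 -11 -7 -5
j stops at 9 (-7), i stops at 2 (6); swap ⇒ -10 -9 -7 -8 2 4 7 -6 -11 6 -5
j stops at 8 (-11), i stops at 4 (2); swap ⇒ -10 -9 -7 -8 -11 4 7 -6 2 6 -5
j stops at 7 (-6), i stops at 5 (4); swap ⇒ -10 -9 -7 -8 -11 -6 7 4 2 6 -5
j stops at 5, i stops at 6; i≥j ⇒ return 5. v=-10 -9 -7 -8 -11 -6 7 4 2 6 -5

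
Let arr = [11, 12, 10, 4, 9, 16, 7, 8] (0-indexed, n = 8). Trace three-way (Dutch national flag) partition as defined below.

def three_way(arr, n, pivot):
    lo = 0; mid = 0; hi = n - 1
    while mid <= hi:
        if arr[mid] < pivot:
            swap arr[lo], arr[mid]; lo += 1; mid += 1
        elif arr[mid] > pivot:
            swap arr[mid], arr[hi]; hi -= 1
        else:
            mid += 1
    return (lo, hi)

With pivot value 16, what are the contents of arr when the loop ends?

pivot = 16; lo=0, mid=0, hi=7
arr[mid]=11<16: swap arr[0],arr[0]; lo=1,mid=1 → [11, 12, 10, 4, 9, 16, 7, 8]
arr[mid]=12<16: swap arr[1],arr[1]; lo=2,mid=2 → [11, 12, 10, 4, 9, 16, 7, 8]
arr[mid]=10<16: swap arr[2],arr[2]; lo=3,mid=3 → [11, 12, 10, 4, 9, 16, 7, 8]
arr[mid]=4<16: swap arr[3],arr[3]; lo=4,mid=4 → [11, 12, 10, 4, 9, 16, 7, 8]
arr[mid]=9<16: swap arr[4],arr[4]; lo=5,mid=5 → [11, 12, 10, 4, 9, 16, 7, 8]
arr[mid]=16=16: mid=6
arr[mid]=7<16: swap arr[5],arr[6]; lo=6,mid=7 → [11, 12, 10, 4, 9, 7, 16, 8]
arr[mid]=8<16: swap arr[6],arr[7]; lo=7,mid=8 → [11, 12, 10, 4, 9, 7, 8, 16]
end: lo=7, hi=7; arr = [11, 12, 10, 4, 9, 7, 8, 16]

[11, 12, 10, 4, 9, 7, 8, 16]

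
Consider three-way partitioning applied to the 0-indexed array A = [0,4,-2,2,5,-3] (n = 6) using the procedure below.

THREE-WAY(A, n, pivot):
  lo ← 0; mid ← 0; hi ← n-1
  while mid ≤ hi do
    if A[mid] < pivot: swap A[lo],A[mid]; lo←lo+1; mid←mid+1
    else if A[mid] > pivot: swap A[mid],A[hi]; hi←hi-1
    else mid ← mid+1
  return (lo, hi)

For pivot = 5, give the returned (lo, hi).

lo=0 mid=0 hi=5
0<5: swap(0,0), lo=1 mid=1 ⇒ [0,4,-2,2,5,-3]
4<5: swap(1,1), lo=2 mid=2 ⇒ [0,4,-2,2,5,-3]
-2<5: swap(2,2), lo=3 mid=3 ⇒ [0,4,-2,2,5,-3]
2<5: swap(3,3), lo=4 mid=4 ⇒ [0,4,-2,2,5,-3]
5=5: mid=5
-3<5: swap(4,5), lo=5 mid=6 ⇒ [0,4,-2,2,-3,5]
done. lo=5 hi=5; A=[0,4,-2,2,-3,5]

(5, 5)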